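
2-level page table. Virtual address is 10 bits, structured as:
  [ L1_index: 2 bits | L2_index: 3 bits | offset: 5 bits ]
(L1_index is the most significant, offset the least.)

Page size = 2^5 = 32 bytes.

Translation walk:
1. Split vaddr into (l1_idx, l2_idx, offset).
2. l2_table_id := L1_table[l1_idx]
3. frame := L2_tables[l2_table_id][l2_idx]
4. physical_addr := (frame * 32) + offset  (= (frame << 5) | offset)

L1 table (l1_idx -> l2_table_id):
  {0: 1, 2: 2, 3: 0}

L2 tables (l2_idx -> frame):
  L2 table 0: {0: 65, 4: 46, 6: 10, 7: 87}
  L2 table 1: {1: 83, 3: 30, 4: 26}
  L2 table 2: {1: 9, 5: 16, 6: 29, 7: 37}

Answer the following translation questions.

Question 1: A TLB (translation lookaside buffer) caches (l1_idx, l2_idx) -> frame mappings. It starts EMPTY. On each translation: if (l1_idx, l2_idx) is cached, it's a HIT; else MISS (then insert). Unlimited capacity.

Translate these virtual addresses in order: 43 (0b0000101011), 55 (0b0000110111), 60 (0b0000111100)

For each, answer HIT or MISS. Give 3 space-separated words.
Answer: MISS HIT HIT

Derivation:
vaddr=43: (0,1) not in TLB -> MISS, insert
vaddr=55: (0,1) in TLB -> HIT
vaddr=60: (0,1) in TLB -> HIT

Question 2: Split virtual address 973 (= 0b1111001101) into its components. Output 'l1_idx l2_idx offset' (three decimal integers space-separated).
vaddr = 973 = 0b1111001101
  top 2 bits -> l1_idx = 3
  next 3 bits -> l2_idx = 6
  bottom 5 bits -> offset = 13

Answer: 3 6 13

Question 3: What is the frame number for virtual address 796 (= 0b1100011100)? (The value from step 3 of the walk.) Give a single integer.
Answer: 65

Derivation:
vaddr = 796: l1_idx=3, l2_idx=0
L1[3] = 0; L2[0][0] = 65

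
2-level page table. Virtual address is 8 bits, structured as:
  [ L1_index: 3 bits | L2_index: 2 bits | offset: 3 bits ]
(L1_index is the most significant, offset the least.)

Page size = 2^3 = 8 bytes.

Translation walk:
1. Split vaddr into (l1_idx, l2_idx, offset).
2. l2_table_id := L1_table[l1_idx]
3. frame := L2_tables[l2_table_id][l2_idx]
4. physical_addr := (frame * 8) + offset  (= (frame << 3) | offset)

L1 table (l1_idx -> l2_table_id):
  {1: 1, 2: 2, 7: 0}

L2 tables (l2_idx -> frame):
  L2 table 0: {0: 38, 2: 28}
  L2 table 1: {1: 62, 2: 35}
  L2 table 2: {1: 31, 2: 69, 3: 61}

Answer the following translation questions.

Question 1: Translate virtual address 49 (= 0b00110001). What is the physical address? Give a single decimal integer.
Answer: 281

Derivation:
vaddr = 49 = 0b00110001
Split: l1_idx=1, l2_idx=2, offset=1
L1[1] = 1
L2[1][2] = 35
paddr = 35 * 8 + 1 = 281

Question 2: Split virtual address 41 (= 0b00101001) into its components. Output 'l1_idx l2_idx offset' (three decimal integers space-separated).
vaddr = 41 = 0b00101001
  top 3 bits -> l1_idx = 1
  next 2 bits -> l2_idx = 1
  bottom 3 bits -> offset = 1

Answer: 1 1 1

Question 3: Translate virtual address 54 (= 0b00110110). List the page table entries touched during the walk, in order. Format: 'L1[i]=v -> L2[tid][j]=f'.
Answer: L1[1]=1 -> L2[1][2]=35

Derivation:
vaddr = 54 = 0b00110110
Split: l1_idx=1, l2_idx=2, offset=6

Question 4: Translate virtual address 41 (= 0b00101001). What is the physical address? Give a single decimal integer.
Answer: 497

Derivation:
vaddr = 41 = 0b00101001
Split: l1_idx=1, l2_idx=1, offset=1
L1[1] = 1
L2[1][1] = 62
paddr = 62 * 8 + 1 = 497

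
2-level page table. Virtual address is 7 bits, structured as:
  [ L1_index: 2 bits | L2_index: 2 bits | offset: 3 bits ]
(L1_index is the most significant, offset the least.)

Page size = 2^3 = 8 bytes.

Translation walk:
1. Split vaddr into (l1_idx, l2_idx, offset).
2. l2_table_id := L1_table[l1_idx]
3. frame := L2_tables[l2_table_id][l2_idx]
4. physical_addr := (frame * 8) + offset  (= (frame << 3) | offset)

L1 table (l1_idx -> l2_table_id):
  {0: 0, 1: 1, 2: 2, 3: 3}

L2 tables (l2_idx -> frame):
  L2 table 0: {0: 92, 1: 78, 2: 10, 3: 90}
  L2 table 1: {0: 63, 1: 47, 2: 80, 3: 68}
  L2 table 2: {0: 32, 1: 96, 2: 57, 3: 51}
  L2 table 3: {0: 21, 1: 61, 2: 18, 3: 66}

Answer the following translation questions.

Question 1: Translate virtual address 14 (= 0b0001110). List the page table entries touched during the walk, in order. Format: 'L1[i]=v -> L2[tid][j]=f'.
vaddr = 14 = 0b0001110
Split: l1_idx=0, l2_idx=1, offset=6

Answer: L1[0]=0 -> L2[0][1]=78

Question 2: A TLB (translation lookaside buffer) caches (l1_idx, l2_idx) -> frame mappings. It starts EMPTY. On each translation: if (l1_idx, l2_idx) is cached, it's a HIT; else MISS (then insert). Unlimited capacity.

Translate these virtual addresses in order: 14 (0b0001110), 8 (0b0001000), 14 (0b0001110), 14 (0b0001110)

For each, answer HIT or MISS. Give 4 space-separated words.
Answer: MISS HIT HIT HIT

Derivation:
vaddr=14: (0,1) not in TLB -> MISS, insert
vaddr=8: (0,1) in TLB -> HIT
vaddr=14: (0,1) in TLB -> HIT
vaddr=14: (0,1) in TLB -> HIT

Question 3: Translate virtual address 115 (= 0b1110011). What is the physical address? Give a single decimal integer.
Answer: 147

Derivation:
vaddr = 115 = 0b1110011
Split: l1_idx=3, l2_idx=2, offset=3
L1[3] = 3
L2[3][2] = 18
paddr = 18 * 8 + 3 = 147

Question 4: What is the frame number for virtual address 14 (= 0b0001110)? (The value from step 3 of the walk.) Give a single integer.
Answer: 78

Derivation:
vaddr = 14: l1_idx=0, l2_idx=1
L1[0] = 0; L2[0][1] = 78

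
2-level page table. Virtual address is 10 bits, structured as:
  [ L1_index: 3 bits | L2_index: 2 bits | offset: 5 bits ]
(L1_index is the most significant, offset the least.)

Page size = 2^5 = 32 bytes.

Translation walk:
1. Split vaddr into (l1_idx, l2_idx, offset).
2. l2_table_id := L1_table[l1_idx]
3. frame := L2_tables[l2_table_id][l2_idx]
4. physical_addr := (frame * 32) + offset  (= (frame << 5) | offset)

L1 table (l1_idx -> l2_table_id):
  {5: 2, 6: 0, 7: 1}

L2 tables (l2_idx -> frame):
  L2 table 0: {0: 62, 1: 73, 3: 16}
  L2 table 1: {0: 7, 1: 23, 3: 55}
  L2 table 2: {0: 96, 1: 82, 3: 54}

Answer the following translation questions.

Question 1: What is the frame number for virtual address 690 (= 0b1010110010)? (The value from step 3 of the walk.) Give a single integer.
Answer: 82

Derivation:
vaddr = 690: l1_idx=5, l2_idx=1
L1[5] = 2; L2[2][1] = 82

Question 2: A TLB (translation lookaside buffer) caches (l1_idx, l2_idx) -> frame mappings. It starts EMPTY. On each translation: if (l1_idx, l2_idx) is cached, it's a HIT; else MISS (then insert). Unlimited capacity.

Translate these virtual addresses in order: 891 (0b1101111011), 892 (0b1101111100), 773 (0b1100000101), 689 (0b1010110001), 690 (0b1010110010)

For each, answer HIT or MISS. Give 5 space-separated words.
vaddr=891: (6,3) not in TLB -> MISS, insert
vaddr=892: (6,3) in TLB -> HIT
vaddr=773: (6,0) not in TLB -> MISS, insert
vaddr=689: (5,1) not in TLB -> MISS, insert
vaddr=690: (5,1) in TLB -> HIT

Answer: MISS HIT MISS MISS HIT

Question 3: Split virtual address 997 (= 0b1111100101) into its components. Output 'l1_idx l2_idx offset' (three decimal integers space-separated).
vaddr = 997 = 0b1111100101
  top 3 bits -> l1_idx = 7
  next 2 bits -> l2_idx = 3
  bottom 5 bits -> offset = 5

Answer: 7 3 5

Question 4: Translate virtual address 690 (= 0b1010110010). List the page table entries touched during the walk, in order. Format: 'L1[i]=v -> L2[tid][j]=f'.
vaddr = 690 = 0b1010110010
Split: l1_idx=5, l2_idx=1, offset=18

Answer: L1[5]=2 -> L2[2][1]=82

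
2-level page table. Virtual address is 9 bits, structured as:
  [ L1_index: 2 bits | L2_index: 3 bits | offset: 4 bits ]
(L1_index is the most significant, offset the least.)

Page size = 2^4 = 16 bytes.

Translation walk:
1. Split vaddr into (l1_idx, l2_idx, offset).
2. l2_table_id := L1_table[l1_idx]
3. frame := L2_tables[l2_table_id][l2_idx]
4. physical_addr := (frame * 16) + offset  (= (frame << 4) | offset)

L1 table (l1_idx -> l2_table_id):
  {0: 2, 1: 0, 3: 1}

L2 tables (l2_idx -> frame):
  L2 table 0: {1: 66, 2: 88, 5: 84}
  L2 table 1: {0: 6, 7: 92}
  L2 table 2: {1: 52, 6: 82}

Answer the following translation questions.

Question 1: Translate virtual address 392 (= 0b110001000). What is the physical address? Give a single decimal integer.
vaddr = 392 = 0b110001000
Split: l1_idx=3, l2_idx=0, offset=8
L1[3] = 1
L2[1][0] = 6
paddr = 6 * 16 + 8 = 104

Answer: 104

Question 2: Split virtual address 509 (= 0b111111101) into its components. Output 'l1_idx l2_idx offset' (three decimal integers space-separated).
vaddr = 509 = 0b111111101
  top 2 bits -> l1_idx = 3
  next 3 bits -> l2_idx = 7
  bottom 4 bits -> offset = 13

Answer: 3 7 13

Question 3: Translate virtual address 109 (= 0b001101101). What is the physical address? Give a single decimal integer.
vaddr = 109 = 0b001101101
Split: l1_idx=0, l2_idx=6, offset=13
L1[0] = 2
L2[2][6] = 82
paddr = 82 * 16 + 13 = 1325

Answer: 1325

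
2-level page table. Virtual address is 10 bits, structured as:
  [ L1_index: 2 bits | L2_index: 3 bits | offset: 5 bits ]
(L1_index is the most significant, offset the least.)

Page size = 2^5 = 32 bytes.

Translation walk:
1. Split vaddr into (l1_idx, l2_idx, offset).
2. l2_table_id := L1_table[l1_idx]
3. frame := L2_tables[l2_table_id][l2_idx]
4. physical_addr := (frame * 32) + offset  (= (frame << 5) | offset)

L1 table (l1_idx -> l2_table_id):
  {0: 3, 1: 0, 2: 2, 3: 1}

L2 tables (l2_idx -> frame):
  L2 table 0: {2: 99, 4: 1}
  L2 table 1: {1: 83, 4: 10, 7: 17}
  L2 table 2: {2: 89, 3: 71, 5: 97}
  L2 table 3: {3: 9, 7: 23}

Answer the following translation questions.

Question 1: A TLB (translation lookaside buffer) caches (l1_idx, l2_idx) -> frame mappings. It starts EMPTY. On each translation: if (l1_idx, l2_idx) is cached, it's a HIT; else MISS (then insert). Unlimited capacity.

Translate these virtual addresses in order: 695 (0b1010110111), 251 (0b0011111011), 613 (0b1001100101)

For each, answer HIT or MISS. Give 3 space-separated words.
vaddr=695: (2,5) not in TLB -> MISS, insert
vaddr=251: (0,7) not in TLB -> MISS, insert
vaddr=613: (2,3) not in TLB -> MISS, insert

Answer: MISS MISS MISS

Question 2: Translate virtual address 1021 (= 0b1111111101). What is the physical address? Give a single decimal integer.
Answer: 573

Derivation:
vaddr = 1021 = 0b1111111101
Split: l1_idx=3, l2_idx=7, offset=29
L1[3] = 1
L2[1][7] = 17
paddr = 17 * 32 + 29 = 573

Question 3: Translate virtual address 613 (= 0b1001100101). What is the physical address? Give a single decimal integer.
vaddr = 613 = 0b1001100101
Split: l1_idx=2, l2_idx=3, offset=5
L1[2] = 2
L2[2][3] = 71
paddr = 71 * 32 + 5 = 2277

Answer: 2277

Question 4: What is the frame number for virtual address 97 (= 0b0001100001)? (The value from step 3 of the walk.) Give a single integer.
Answer: 9

Derivation:
vaddr = 97: l1_idx=0, l2_idx=3
L1[0] = 3; L2[3][3] = 9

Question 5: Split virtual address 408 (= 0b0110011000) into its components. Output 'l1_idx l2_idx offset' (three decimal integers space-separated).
vaddr = 408 = 0b0110011000
  top 2 bits -> l1_idx = 1
  next 3 bits -> l2_idx = 4
  bottom 5 bits -> offset = 24

Answer: 1 4 24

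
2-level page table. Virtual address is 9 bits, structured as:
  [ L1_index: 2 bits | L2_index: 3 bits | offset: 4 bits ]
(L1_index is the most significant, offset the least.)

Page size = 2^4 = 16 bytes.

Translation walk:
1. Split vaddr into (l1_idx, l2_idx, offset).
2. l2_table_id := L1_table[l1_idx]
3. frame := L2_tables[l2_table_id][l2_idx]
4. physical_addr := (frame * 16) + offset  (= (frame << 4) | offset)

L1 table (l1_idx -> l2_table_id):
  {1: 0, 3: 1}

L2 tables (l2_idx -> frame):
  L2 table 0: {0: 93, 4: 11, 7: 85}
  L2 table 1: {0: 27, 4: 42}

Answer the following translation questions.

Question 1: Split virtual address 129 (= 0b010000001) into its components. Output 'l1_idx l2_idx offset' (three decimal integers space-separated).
Answer: 1 0 1

Derivation:
vaddr = 129 = 0b010000001
  top 2 bits -> l1_idx = 1
  next 3 bits -> l2_idx = 0
  bottom 4 bits -> offset = 1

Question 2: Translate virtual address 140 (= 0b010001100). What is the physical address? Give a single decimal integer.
Answer: 1500

Derivation:
vaddr = 140 = 0b010001100
Split: l1_idx=1, l2_idx=0, offset=12
L1[1] = 0
L2[0][0] = 93
paddr = 93 * 16 + 12 = 1500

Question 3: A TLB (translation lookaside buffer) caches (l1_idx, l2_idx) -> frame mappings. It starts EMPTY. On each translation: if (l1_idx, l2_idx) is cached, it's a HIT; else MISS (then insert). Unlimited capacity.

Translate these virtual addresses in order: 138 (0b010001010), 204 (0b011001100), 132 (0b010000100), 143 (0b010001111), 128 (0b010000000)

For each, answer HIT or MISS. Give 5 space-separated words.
vaddr=138: (1,0) not in TLB -> MISS, insert
vaddr=204: (1,4) not in TLB -> MISS, insert
vaddr=132: (1,0) in TLB -> HIT
vaddr=143: (1,0) in TLB -> HIT
vaddr=128: (1,0) in TLB -> HIT

Answer: MISS MISS HIT HIT HIT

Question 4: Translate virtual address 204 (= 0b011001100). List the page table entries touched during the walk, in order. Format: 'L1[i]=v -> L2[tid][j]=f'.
Answer: L1[1]=0 -> L2[0][4]=11

Derivation:
vaddr = 204 = 0b011001100
Split: l1_idx=1, l2_idx=4, offset=12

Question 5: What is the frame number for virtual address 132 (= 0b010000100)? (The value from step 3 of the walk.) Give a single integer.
Answer: 93

Derivation:
vaddr = 132: l1_idx=1, l2_idx=0
L1[1] = 0; L2[0][0] = 93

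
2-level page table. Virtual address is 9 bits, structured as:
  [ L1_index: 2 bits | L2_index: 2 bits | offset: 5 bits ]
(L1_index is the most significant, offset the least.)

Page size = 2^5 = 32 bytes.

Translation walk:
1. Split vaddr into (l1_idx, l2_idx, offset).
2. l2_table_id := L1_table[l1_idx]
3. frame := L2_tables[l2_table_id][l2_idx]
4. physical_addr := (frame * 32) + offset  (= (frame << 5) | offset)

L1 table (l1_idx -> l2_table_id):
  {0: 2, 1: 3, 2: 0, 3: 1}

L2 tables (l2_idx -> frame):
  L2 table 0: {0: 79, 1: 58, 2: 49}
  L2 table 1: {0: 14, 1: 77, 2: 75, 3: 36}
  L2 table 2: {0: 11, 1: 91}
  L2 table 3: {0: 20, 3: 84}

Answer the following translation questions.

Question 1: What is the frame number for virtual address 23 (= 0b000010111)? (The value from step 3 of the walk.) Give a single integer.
Answer: 11

Derivation:
vaddr = 23: l1_idx=0, l2_idx=0
L1[0] = 2; L2[2][0] = 11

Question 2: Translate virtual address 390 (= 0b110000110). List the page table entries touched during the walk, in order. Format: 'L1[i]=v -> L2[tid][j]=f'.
vaddr = 390 = 0b110000110
Split: l1_idx=3, l2_idx=0, offset=6

Answer: L1[3]=1 -> L2[1][0]=14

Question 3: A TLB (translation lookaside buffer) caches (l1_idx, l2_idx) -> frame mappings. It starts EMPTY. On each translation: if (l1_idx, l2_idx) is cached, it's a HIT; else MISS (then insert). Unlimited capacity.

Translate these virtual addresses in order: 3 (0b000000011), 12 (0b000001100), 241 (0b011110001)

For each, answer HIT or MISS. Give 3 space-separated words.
vaddr=3: (0,0) not in TLB -> MISS, insert
vaddr=12: (0,0) in TLB -> HIT
vaddr=241: (1,3) not in TLB -> MISS, insert

Answer: MISS HIT MISS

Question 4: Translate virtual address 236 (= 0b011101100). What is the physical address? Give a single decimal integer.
Answer: 2700

Derivation:
vaddr = 236 = 0b011101100
Split: l1_idx=1, l2_idx=3, offset=12
L1[1] = 3
L2[3][3] = 84
paddr = 84 * 32 + 12 = 2700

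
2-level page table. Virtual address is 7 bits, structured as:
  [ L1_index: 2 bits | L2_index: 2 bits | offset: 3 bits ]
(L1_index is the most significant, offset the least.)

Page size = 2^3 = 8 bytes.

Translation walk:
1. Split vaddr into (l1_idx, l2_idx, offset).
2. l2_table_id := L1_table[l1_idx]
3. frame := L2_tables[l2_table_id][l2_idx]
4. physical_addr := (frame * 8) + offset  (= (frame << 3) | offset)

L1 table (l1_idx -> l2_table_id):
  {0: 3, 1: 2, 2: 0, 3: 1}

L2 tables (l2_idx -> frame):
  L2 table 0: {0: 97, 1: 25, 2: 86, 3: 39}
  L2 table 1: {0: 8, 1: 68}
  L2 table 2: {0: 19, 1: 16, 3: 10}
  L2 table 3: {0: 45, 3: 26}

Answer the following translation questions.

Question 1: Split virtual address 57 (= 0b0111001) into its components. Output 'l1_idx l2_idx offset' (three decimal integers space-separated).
Answer: 1 3 1

Derivation:
vaddr = 57 = 0b0111001
  top 2 bits -> l1_idx = 1
  next 2 bits -> l2_idx = 3
  bottom 3 bits -> offset = 1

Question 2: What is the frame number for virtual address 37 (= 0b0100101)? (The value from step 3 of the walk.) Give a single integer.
Answer: 19

Derivation:
vaddr = 37: l1_idx=1, l2_idx=0
L1[1] = 2; L2[2][0] = 19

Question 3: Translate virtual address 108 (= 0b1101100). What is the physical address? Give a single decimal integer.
vaddr = 108 = 0b1101100
Split: l1_idx=3, l2_idx=1, offset=4
L1[3] = 1
L2[1][1] = 68
paddr = 68 * 8 + 4 = 548

Answer: 548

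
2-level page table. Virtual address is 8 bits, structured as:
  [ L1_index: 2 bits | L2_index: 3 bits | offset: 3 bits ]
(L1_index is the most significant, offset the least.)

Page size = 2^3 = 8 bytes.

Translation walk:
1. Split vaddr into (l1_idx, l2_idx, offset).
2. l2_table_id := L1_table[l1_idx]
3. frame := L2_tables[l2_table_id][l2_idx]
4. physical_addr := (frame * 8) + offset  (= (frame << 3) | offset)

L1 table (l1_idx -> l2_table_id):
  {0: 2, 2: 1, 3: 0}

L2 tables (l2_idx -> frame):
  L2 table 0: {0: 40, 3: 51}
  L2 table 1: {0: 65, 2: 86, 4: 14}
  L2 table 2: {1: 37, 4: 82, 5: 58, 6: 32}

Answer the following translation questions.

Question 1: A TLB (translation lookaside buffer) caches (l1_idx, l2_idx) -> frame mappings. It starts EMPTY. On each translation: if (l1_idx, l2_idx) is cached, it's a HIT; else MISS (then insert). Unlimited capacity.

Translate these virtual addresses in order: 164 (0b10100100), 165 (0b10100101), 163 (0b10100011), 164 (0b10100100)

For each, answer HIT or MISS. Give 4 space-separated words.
Answer: MISS HIT HIT HIT

Derivation:
vaddr=164: (2,4) not in TLB -> MISS, insert
vaddr=165: (2,4) in TLB -> HIT
vaddr=163: (2,4) in TLB -> HIT
vaddr=164: (2,4) in TLB -> HIT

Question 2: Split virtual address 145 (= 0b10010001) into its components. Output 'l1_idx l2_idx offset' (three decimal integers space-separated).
vaddr = 145 = 0b10010001
  top 2 bits -> l1_idx = 2
  next 3 bits -> l2_idx = 2
  bottom 3 bits -> offset = 1

Answer: 2 2 1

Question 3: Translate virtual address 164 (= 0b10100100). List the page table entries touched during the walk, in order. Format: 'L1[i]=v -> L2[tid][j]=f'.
vaddr = 164 = 0b10100100
Split: l1_idx=2, l2_idx=4, offset=4

Answer: L1[2]=1 -> L2[1][4]=14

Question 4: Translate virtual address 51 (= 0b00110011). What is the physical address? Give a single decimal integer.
vaddr = 51 = 0b00110011
Split: l1_idx=0, l2_idx=6, offset=3
L1[0] = 2
L2[2][6] = 32
paddr = 32 * 8 + 3 = 259

Answer: 259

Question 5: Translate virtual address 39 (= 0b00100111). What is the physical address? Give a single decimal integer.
vaddr = 39 = 0b00100111
Split: l1_idx=0, l2_idx=4, offset=7
L1[0] = 2
L2[2][4] = 82
paddr = 82 * 8 + 7 = 663

Answer: 663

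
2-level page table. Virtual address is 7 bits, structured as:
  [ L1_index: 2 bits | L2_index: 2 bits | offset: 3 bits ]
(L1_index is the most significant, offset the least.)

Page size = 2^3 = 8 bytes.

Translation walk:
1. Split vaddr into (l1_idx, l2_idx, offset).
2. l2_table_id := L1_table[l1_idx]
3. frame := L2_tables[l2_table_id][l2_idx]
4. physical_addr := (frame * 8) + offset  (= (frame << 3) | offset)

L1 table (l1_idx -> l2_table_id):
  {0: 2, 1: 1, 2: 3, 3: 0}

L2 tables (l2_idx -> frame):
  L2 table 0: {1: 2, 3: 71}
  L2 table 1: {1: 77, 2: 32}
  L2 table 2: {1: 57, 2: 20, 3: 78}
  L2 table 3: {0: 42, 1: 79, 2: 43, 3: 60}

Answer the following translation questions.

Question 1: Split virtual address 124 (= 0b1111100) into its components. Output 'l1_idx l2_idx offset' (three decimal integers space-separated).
vaddr = 124 = 0b1111100
  top 2 bits -> l1_idx = 3
  next 2 bits -> l2_idx = 3
  bottom 3 bits -> offset = 4

Answer: 3 3 4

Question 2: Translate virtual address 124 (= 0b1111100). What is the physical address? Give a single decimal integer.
vaddr = 124 = 0b1111100
Split: l1_idx=3, l2_idx=3, offset=4
L1[3] = 0
L2[0][3] = 71
paddr = 71 * 8 + 4 = 572

Answer: 572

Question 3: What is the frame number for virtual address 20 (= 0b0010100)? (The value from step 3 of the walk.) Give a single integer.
vaddr = 20: l1_idx=0, l2_idx=2
L1[0] = 2; L2[2][2] = 20

Answer: 20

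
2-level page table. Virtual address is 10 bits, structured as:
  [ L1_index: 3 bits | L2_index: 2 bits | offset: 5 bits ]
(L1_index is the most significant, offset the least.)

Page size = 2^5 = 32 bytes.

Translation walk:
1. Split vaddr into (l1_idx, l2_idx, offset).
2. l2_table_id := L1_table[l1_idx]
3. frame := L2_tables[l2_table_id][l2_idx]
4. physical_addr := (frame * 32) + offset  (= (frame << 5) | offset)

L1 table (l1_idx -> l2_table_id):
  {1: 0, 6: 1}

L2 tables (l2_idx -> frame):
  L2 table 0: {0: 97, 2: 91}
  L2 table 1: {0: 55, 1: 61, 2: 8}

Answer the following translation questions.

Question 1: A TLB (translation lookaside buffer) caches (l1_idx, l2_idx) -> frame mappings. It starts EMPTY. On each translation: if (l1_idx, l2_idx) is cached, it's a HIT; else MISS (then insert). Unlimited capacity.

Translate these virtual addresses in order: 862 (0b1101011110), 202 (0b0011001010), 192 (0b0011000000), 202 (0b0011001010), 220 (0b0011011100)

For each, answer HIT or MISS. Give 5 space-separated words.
Answer: MISS MISS HIT HIT HIT

Derivation:
vaddr=862: (6,2) not in TLB -> MISS, insert
vaddr=202: (1,2) not in TLB -> MISS, insert
vaddr=192: (1,2) in TLB -> HIT
vaddr=202: (1,2) in TLB -> HIT
vaddr=220: (1,2) in TLB -> HIT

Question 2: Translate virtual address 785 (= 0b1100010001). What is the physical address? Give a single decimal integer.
Answer: 1777

Derivation:
vaddr = 785 = 0b1100010001
Split: l1_idx=6, l2_idx=0, offset=17
L1[6] = 1
L2[1][0] = 55
paddr = 55 * 32 + 17 = 1777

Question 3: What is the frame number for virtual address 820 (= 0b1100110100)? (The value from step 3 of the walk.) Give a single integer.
vaddr = 820: l1_idx=6, l2_idx=1
L1[6] = 1; L2[1][1] = 61

Answer: 61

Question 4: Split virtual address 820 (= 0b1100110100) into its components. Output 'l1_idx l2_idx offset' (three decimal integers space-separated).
Answer: 6 1 20

Derivation:
vaddr = 820 = 0b1100110100
  top 3 bits -> l1_idx = 6
  next 2 bits -> l2_idx = 1
  bottom 5 bits -> offset = 20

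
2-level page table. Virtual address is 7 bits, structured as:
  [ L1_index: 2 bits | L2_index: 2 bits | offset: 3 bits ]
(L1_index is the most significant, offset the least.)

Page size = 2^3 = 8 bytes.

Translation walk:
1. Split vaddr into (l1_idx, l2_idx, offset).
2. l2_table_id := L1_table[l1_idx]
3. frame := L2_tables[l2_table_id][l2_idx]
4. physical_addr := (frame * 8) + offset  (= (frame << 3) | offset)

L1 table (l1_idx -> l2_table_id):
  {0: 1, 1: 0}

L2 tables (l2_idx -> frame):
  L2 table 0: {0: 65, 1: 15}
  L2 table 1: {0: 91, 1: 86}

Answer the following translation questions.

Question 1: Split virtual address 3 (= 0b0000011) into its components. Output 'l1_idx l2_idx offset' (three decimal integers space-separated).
Answer: 0 0 3

Derivation:
vaddr = 3 = 0b0000011
  top 2 bits -> l1_idx = 0
  next 2 bits -> l2_idx = 0
  bottom 3 bits -> offset = 3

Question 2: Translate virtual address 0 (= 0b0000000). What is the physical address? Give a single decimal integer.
Answer: 728

Derivation:
vaddr = 0 = 0b0000000
Split: l1_idx=0, l2_idx=0, offset=0
L1[0] = 1
L2[1][0] = 91
paddr = 91 * 8 + 0 = 728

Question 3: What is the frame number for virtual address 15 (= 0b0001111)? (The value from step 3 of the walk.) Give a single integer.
Answer: 86

Derivation:
vaddr = 15: l1_idx=0, l2_idx=1
L1[0] = 1; L2[1][1] = 86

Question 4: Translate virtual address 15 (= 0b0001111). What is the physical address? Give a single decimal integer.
vaddr = 15 = 0b0001111
Split: l1_idx=0, l2_idx=1, offset=7
L1[0] = 1
L2[1][1] = 86
paddr = 86 * 8 + 7 = 695

Answer: 695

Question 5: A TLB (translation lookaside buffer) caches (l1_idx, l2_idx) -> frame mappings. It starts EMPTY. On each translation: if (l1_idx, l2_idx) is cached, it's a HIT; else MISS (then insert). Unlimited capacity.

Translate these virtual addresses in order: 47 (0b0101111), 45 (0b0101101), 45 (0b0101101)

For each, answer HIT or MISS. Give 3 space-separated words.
vaddr=47: (1,1) not in TLB -> MISS, insert
vaddr=45: (1,1) in TLB -> HIT
vaddr=45: (1,1) in TLB -> HIT

Answer: MISS HIT HIT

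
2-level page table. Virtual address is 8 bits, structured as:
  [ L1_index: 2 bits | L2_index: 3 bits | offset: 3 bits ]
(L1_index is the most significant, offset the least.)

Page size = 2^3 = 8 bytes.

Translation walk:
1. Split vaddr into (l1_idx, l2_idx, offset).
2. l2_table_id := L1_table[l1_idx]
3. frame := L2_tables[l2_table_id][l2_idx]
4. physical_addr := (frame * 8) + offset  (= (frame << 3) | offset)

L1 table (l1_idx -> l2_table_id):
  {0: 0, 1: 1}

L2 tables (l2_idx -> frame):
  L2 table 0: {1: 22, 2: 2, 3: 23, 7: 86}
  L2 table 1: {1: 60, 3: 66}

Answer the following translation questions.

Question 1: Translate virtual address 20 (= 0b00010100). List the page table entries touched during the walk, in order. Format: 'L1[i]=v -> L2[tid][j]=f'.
Answer: L1[0]=0 -> L2[0][2]=2

Derivation:
vaddr = 20 = 0b00010100
Split: l1_idx=0, l2_idx=2, offset=4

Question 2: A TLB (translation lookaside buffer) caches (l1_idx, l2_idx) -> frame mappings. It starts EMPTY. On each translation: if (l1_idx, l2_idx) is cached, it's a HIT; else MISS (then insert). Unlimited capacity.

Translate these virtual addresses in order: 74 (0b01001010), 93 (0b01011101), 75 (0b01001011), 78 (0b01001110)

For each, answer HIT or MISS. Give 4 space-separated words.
vaddr=74: (1,1) not in TLB -> MISS, insert
vaddr=93: (1,3) not in TLB -> MISS, insert
vaddr=75: (1,1) in TLB -> HIT
vaddr=78: (1,1) in TLB -> HIT

Answer: MISS MISS HIT HIT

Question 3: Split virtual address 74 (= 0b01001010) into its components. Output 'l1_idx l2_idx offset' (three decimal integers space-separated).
Answer: 1 1 2

Derivation:
vaddr = 74 = 0b01001010
  top 2 bits -> l1_idx = 1
  next 3 bits -> l2_idx = 1
  bottom 3 bits -> offset = 2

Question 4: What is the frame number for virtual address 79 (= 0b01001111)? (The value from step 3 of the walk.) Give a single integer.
Answer: 60

Derivation:
vaddr = 79: l1_idx=1, l2_idx=1
L1[1] = 1; L2[1][1] = 60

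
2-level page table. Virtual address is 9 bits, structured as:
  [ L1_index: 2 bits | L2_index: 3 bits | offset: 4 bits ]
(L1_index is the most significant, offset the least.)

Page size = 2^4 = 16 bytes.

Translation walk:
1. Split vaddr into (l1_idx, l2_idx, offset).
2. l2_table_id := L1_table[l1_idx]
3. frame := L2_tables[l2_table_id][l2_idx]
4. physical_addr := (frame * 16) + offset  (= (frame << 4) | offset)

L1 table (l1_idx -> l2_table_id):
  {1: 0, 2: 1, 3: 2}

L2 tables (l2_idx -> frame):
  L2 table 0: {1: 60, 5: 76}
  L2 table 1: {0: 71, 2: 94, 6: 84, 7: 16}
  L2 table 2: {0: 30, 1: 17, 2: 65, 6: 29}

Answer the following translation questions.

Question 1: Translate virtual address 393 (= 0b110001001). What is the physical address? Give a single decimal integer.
vaddr = 393 = 0b110001001
Split: l1_idx=3, l2_idx=0, offset=9
L1[3] = 2
L2[2][0] = 30
paddr = 30 * 16 + 9 = 489

Answer: 489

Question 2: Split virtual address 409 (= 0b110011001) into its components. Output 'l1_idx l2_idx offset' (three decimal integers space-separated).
Answer: 3 1 9

Derivation:
vaddr = 409 = 0b110011001
  top 2 bits -> l1_idx = 3
  next 3 bits -> l2_idx = 1
  bottom 4 bits -> offset = 9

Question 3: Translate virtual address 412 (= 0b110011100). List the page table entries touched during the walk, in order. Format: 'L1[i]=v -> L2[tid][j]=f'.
Answer: L1[3]=2 -> L2[2][1]=17

Derivation:
vaddr = 412 = 0b110011100
Split: l1_idx=3, l2_idx=1, offset=12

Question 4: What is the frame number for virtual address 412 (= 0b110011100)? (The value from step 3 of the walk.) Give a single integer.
vaddr = 412: l1_idx=3, l2_idx=1
L1[3] = 2; L2[2][1] = 17

Answer: 17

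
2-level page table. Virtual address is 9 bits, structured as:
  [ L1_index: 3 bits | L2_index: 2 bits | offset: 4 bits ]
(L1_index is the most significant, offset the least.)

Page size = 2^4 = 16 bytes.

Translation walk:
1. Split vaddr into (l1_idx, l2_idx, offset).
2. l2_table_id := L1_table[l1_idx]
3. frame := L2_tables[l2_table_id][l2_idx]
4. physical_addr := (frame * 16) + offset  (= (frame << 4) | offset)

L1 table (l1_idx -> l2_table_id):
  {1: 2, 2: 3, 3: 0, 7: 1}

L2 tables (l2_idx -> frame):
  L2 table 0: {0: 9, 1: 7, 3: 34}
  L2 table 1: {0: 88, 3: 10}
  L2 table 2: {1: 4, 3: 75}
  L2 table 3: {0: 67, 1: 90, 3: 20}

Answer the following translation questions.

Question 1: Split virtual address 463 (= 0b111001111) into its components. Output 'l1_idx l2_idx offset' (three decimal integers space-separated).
vaddr = 463 = 0b111001111
  top 3 bits -> l1_idx = 7
  next 2 bits -> l2_idx = 0
  bottom 4 bits -> offset = 15

Answer: 7 0 15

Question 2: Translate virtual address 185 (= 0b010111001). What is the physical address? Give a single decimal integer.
vaddr = 185 = 0b010111001
Split: l1_idx=2, l2_idx=3, offset=9
L1[2] = 3
L2[3][3] = 20
paddr = 20 * 16 + 9 = 329

Answer: 329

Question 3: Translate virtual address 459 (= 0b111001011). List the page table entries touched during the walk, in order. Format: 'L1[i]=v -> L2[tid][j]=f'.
Answer: L1[7]=1 -> L2[1][0]=88

Derivation:
vaddr = 459 = 0b111001011
Split: l1_idx=7, l2_idx=0, offset=11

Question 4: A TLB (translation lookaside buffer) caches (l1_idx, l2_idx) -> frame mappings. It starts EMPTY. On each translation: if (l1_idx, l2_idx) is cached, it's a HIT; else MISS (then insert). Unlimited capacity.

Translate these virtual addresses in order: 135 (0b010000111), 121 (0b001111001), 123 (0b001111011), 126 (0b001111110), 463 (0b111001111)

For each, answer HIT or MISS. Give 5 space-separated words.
Answer: MISS MISS HIT HIT MISS

Derivation:
vaddr=135: (2,0) not in TLB -> MISS, insert
vaddr=121: (1,3) not in TLB -> MISS, insert
vaddr=123: (1,3) in TLB -> HIT
vaddr=126: (1,3) in TLB -> HIT
vaddr=463: (7,0) not in TLB -> MISS, insert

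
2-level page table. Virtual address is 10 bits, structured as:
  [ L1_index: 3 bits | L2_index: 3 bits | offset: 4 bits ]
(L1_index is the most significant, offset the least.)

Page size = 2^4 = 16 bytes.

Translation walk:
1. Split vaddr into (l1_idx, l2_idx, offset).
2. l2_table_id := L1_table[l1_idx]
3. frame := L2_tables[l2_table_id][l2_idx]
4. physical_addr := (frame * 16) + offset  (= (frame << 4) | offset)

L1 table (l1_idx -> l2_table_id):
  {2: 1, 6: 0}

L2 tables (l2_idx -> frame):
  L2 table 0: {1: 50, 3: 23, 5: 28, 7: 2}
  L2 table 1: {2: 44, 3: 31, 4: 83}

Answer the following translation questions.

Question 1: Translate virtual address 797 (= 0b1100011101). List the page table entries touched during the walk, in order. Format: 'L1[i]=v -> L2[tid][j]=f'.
vaddr = 797 = 0b1100011101
Split: l1_idx=6, l2_idx=1, offset=13

Answer: L1[6]=0 -> L2[0][1]=50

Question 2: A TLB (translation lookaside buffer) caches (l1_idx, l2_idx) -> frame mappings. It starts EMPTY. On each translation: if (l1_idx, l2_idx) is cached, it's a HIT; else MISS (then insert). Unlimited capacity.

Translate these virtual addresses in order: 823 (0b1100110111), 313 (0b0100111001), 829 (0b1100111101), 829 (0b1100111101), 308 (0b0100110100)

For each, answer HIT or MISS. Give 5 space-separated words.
Answer: MISS MISS HIT HIT HIT

Derivation:
vaddr=823: (6,3) not in TLB -> MISS, insert
vaddr=313: (2,3) not in TLB -> MISS, insert
vaddr=829: (6,3) in TLB -> HIT
vaddr=829: (6,3) in TLB -> HIT
vaddr=308: (2,3) in TLB -> HIT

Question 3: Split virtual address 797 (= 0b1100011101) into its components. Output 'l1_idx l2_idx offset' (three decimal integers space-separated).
vaddr = 797 = 0b1100011101
  top 3 bits -> l1_idx = 6
  next 3 bits -> l2_idx = 1
  bottom 4 bits -> offset = 13

Answer: 6 1 13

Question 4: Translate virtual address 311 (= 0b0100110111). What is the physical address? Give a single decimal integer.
Answer: 503

Derivation:
vaddr = 311 = 0b0100110111
Split: l1_idx=2, l2_idx=3, offset=7
L1[2] = 1
L2[1][3] = 31
paddr = 31 * 16 + 7 = 503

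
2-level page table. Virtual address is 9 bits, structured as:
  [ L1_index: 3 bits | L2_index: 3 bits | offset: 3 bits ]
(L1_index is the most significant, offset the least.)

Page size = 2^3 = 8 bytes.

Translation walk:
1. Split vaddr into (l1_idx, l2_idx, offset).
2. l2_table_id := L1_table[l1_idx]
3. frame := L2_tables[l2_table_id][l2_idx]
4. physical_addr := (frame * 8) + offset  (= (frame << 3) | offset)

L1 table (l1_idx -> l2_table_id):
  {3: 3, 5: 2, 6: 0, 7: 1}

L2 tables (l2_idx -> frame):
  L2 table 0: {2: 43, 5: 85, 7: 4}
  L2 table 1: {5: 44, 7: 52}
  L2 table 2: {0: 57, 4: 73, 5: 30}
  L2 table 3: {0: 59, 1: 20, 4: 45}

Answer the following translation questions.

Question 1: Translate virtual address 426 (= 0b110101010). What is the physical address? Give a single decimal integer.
vaddr = 426 = 0b110101010
Split: l1_idx=6, l2_idx=5, offset=2
L1[6] = 0
L2[0][5] = 85
paddr = 85 * 8 + 2 = 682

Answer: 682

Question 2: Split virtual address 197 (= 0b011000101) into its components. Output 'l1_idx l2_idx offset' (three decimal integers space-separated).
vaddr = 197 = 0b011000101
  top 3 bits -> l1_idx = 3
  next 3 bits -> l2_idx = 0
  bottom 3 bits -> offset = 5

Answer: 3 0 5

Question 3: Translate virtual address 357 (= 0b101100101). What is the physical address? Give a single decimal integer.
vaddr = 357 = 0b101100101
Split: l1_idx=5, l2_idx=4, offset=5
L1[5] = 2
L2[2][4] = 73
paddr = 73 * 8 + 5 = 589

Answer: 589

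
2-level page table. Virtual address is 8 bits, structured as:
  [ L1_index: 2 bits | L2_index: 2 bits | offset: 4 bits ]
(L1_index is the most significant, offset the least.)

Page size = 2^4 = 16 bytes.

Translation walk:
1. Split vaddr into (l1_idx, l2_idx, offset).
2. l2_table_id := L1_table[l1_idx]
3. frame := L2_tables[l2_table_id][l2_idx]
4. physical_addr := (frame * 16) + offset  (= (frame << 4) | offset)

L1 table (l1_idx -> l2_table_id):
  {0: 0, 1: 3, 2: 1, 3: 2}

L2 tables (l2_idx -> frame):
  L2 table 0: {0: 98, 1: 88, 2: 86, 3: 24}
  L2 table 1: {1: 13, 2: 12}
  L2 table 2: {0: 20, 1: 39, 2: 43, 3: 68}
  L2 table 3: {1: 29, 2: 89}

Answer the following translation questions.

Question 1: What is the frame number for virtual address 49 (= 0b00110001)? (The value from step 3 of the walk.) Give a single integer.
vaddr = 49: l1_idx=0, l2_idx=3
L1[0] = 0; L2[0][3] = 24

Answer: 24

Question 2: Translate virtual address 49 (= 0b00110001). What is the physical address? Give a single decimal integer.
Answer: 385

Derivation:
vaddr = 49 = 0b00110001
Split: l1_idx=0, l2_idx=3, offset=1
L1[0] = 0
L2[0][3] = 24
paddr = 24 * 16 + 1 = 385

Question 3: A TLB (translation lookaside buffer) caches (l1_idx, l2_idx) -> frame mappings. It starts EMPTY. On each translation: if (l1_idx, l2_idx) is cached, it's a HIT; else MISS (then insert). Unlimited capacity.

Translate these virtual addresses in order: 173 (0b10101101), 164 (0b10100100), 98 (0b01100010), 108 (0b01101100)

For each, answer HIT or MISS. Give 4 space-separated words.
vaddr=173: (2,2) not in TLB -> MISS, insert
vaddr=164: (2,2) in TLB -> HIT
vaddr=98: (1,2) not in TLB -> MISS, insert
vaddr=108: (1,2) in TLB -> HIT

Answer: MISS HIT MISS HIT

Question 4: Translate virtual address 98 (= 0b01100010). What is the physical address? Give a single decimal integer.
vaddr = 98 = 0b01100010
Split: l1_idx=1, l2_idx=2, offset=2
L1[1] = 3
L2[3][2] = 89
paddr = 89 * 16 + 2 = 1426

Answer: 1426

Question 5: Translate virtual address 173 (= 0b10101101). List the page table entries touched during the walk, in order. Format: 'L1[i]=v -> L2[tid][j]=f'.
vaddr = 173 = 0b10101101
Split: l1_idx=2, l2_idx=2, offset=13

Answer: L1[2]=1 -> L2[1][2]=12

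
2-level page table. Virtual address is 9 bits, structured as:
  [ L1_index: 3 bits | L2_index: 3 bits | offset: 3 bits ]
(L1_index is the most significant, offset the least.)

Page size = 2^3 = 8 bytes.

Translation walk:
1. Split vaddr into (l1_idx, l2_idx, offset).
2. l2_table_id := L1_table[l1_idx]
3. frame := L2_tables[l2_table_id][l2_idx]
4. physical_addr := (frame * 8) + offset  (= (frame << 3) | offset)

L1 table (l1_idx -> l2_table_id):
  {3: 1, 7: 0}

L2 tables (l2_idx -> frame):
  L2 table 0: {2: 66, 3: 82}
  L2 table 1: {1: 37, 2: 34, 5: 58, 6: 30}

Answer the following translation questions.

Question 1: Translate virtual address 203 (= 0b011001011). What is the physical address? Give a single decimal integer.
Answer: 299

Derivation:
vaddr = 203 = 0b011001011
Split: l1_idx=3, l2_idx=1, offset=3
L1[3] = 1
L2[1][1] = 37
paddr = 37 * 8 + 3 = 299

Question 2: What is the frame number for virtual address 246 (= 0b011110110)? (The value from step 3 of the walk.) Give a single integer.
vaddr = 246: l1_idx=3, l2_idx=6
L1[3] = 1; L2[1][6] = 30

Answer: 30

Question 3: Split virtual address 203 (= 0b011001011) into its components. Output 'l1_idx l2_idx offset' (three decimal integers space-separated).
Answer: 3 1 3

Derivation:
vaddr = 203 = 0b011001011
  top 3 bits -> l1_idx = 3
  next 3 bits -> l2_idx = 1
  bottom 3 bits -> offset = 3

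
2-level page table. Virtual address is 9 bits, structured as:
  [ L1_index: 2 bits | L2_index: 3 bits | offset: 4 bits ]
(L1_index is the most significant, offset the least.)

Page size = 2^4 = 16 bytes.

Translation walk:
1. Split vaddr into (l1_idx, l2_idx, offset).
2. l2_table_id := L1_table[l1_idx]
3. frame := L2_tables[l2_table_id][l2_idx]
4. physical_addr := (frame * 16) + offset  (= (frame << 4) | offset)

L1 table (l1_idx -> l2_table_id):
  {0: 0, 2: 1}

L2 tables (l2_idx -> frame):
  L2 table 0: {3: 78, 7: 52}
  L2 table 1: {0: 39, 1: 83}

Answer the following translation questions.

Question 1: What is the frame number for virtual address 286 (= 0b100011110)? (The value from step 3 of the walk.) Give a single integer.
Answer: 83

Derivation:
vaddr = 286: l1_idx=2, l2_idx=1
L1[2] = 1; L2[1][1] = 83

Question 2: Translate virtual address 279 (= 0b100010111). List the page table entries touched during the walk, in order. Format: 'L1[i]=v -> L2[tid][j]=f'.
Answer: L1[2]=1 -> L2[1][1]=83

Derivation:
vaddr = 279 = 0b100010111
Split: l1_idx=2, l2_idx=1, offset=7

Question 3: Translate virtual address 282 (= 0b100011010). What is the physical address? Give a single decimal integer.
vaddr = 282 = 0b100011010
Split: l1_idx=2, l2_idx=1, offset=10
L1[2] = 1
L2[1][1] = 83
paddr = 83 * 16 + 10 = 1338

Answer: 1338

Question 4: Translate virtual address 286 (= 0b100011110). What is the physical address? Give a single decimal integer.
Answer: 1342

Derivation:
vaddr = 286 = 0b100011110
Split: l1_idx=2, l2_idx=1, offset=14
L1[2] = 1
L2[1][1] = 83
paddr = 83 * 16 + 14 = 1342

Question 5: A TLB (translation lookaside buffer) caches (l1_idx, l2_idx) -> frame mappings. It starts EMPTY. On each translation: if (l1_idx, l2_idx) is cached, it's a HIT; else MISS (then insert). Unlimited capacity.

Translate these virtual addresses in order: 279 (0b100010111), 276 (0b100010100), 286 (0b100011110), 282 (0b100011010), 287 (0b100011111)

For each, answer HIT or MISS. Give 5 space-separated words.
vaddr=279: (2,1) not in TLB -> MISS, insert
vaddr=276: (2,1) in TLB -> HIT
vaddr=286: (2,1) in TLB -> HIT
vaddr=282: (2,1) in TLB -> HIT
vaddr=287: (2,1) in TLB -> HIT

Answer: MISS HIT HIT HIT HIT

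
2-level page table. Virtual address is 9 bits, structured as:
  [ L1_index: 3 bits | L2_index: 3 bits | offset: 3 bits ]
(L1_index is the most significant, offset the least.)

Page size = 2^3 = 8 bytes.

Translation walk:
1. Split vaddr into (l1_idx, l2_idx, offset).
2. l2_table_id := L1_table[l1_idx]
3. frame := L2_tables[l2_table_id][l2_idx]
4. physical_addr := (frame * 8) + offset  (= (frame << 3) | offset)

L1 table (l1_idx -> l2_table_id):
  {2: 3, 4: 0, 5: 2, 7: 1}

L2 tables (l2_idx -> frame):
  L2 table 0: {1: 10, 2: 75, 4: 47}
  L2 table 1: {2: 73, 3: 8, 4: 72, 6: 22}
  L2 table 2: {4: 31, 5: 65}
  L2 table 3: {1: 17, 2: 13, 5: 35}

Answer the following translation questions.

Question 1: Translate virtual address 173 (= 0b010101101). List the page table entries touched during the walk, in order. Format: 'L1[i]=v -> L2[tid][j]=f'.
vaddr = 173 = 0b010101101
Split: l1_idx=2, l2_idx=5, offset=5

Answer: L1[2]=3 -> L2[3][5]=35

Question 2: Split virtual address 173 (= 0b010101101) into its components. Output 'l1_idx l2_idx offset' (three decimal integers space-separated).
Answer: 2 5 5

Derivation:
vaddr = 173 = 0b010101101
  top 3 bits -> l1_idx = 2
  next 3 bits -> l2_idx = 5
  bottom 3 bits -> offset = 5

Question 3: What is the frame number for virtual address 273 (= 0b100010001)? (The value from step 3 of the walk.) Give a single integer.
vaddr = 273: l1_idx=4, l2_idx=2
L1[4] = 0; L2[0][2] = 75

Answer: 75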